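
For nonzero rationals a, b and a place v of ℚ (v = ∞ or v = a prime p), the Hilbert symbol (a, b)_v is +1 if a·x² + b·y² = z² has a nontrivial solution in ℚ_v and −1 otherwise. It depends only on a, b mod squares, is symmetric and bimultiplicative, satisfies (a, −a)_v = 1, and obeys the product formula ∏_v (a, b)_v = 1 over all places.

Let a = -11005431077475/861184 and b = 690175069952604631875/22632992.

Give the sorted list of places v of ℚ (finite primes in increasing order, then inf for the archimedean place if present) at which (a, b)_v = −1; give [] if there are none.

[2, 17, 31, 37]

Mod squares: a ≡ -51, b ≡ 38998. Check v ∈ {∞, 2, 3, 5, 17, 29, 31, 37}.
v=3: a=3^9·(≡1), b=3^16·(≡1) mod 3; (1|3)=+1, (1|3)=+1; (−1)^{9·16·1}·(+1)^16·(+1)^9 = +1.
v=∞: -51 < 0 and 38998 > 0  ⇒  (a,b)_∞ = +1.
v=17: a=17^1·(≡14), b=17^1·(≡16) mod 17; (14|17)=-1, (16|17)=+1; (−1)^{1·1·8}·(-1)^1·(+1)^1 = -1.
v=2: v_2(a)=-10, v_2(b)=-5; units ≡ 5, 3 (mod 8); ε·ε+αω+βω = 0·1+-10·1+-5·1 ≡ 1  ⇒  (a,b)_2 = -1.
v=5: a=5^2·(≡4), b=5^4·(≡3) mod 5; (4|5)=+1, (3|5)=-1; (−1)^{2·4·2}·(+1)^4·(-1)^2 = +1.
v=37: a=37^2·(≡35), b=37^3·(≡29) mod 37; (35|37)=-1, (29|37)=-1; (−1)^{2·3·18}·(-1)^3·(-1)^2 = -1.
v=29: a=29^-2·(≡9), b=29^-4·(≡1) mod 29; (9|29)=+1, (1|29)=+1; (−1)^{-2·-4·14}·(+1)^-4·(+1)^-2 = +1.
v=31: a=31^2·(≡24), b=31^3·(≡14) mod 31; (24|31)=-1, (14|31)=+1; (−1)^{2·3·15}·(-1)^3·(+1)^2 = -1.
Ram(-51, 38998) = {2, 17, 31, 37}; no ℚ_2-point on the conic.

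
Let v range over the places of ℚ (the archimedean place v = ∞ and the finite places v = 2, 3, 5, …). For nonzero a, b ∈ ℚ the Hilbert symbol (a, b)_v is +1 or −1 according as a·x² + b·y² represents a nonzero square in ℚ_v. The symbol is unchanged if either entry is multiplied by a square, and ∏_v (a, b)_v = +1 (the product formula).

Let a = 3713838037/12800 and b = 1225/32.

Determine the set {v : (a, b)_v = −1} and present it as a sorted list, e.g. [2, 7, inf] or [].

Mod squares: a ≡ 896954, b ≡ 2. Check v ∈ {∞, 2, 5, 7, 13, 17, 23, 31, 37}.
v=2: v_2(a)=-9, v_2(b)=-5; units ≡ 5, 1 (mod 8); ε·ε+αω+βω = 0·0+-9·0+-5·1 ≡ 1  ⇒  (a,b)_2 = -1.
v=23: a=23^1·(≡13), b=23^0·(≡16) mod 23; (13|23)=+1, (16|23)=+1; (−1)^{1·0·11}·(+1)^0·(+1)^1 = +1.
v=7: a=7^2·(≡2), b=7^2·(≡1) mod 7; (2|7)=+1, (1|7)=+1; (−1)^{2·2·3}·(+1)^2·(+1)^2 = +1.
v=17: a=17^1·(≡6), b=17^0·(≡8) mod 17; (6|17)=-1, (8|17)=+1; (−1)^{1·0·8}·(-1)^0·(+1)^1 = +1.
v=37: a=37^1·(≡3), b=37^0·(≡14) mod 37; (3|37)=+1, (14|37)=-1; (−1)^{1·0·18}·(+1)^0·(-1)^1 = -1.
v=13: a=13^2·(≡7), b=13^0·(≡7) mod 13; (7|13)=-1, (7|13)=-1; (−1)^{2·0·6}·(-1)^0·(-1)^2 = +1.
v=31: a=31^1·(≡3), b=31^0·(≡16) mod 31; (3|31)=-1, (16|31)=+1; (−1)^{1·0·15}·(-1)^0·(+1)^1 = +1.
v=∞: 896954 > 0 and 2 > 0  ⇒  (a,b)_∞ = +1.
v=5: a=5^-2·(≡1), b=5^2·(≡2) mod 5; (1|5)=+1, (2|5)=-1; (−1)^{-2·2·2}·(+1)^2·(-1)^-2 = +1.
Ram(896954, 2) = {2, 37}; no ℚ_2-point on the conic.

[2, 37]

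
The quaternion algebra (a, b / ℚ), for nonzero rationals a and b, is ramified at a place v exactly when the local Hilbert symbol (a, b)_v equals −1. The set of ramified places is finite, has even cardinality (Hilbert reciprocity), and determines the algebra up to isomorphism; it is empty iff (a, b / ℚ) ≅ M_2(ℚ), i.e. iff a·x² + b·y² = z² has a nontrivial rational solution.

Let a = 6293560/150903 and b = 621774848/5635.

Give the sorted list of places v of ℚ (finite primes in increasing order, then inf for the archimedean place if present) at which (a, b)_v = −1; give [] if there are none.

[2, 19]

(a, b) ≡ (4370, 230) mod (ℚ^×)²; places V = {2, 3, 5, 7, 13, 19, 23, 29, ∞}.
(a,b)_3: α=-8, u≡2; β=0, v≡2 (mod 3); (2|3)=-1, (2|3)=-1; sign (−1)^0·-1^0·-1^-8 = +1.
(a,b)_7: α=2, u≡1; β=-2, v≡3 (mod 7); (1|7)=+1, (3|7)=-1; sign (−1)^0·+1^-2·-1^2 = +1.
(a,b)_13: α=2, u≡5; β=0, v≡1 (mod 13); (5|13)=-1, (1|13)=+1; sign (−1)^0·-1^0·+1^2 = +1.
(a,b)_2: α=3, β=11; u≡1, v≡3 (mod 8); ε(u)ε(v)=0·1, αω(v)=3·1, βω(u)=11·0; sum ≡ 1  ⇒  -1.
(a,b)_19: α=1, u≡14; β=2, v≡12 (mod 19); (14|19)=-1, (12|19)=-1; sign (−1)^0·-1^2·-1^1 = -1.
(a,b)_29: α=0, u≡6; β=2, v≡26 (mod 29); (6|29)=+1, (26|29)=-1; sign (−1)^0·+1^2·-1^0 = +1.
(a,b)_5: α=1, u≡4; β=-1, v≡4 (mod 5); (4|5)=+1, (4|5)=+1; sign (−1)^0·+1^-1·+1^1 = +1.
(a,b)_23: α=-1, u≡4; β=-1, v≡20 (mod 23); (4|23)=+1, (20|23)=-1; sign (−1)^1·+1^-1·-1^-1 = +1.
(a,b)_∞: sgn(4370)=+, sgn(230)=+, so +1.
|Ram(4370, 230)| = 2, even; anisotropic at {2, 19}.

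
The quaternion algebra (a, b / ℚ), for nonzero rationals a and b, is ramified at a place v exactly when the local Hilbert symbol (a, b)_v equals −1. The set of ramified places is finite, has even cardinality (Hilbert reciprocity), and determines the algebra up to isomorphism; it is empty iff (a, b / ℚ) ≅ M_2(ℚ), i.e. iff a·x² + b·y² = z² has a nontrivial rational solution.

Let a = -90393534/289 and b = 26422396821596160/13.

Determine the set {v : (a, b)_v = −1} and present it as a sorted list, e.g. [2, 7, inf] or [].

Mod squares: a ≡ -14, b ≡ 21751730. Check v ∈ {∞, 2, 3, 5, 7, 11, 13, 17, 41, 53}.
v=53: a=53^0·(≡8), b=53^1·(≡19) mod 53; (8|53)=-1, (19|53)=-1; (−1)^{0·1·26}·(-1)^1·(-1)^0 = -1.
v=11: a=11^4·(≡10), b=11^3·(≡3) mod 11; (10|11)=-1, (3|11)=+1; (−1)^{4·3·5}·(-1)^3·(+1)^4 = -1.
v=2: v_2(a)=1, v_2(b)=11; units ≡ 1, 1 (mod 8); ε·ε+αω+βω = 0·0+1·0+11·0 ≡ 0  ⇒  (a,b)_2 = +1.
v=3: a=3^2·(≡1), b=3^2·(≡2) mod 3; (1|3)=+1, (2|3)=-1; (−1)^{2·2·1}·(+1)^2·(-1)^2 = +1.
v=∞: -14 < 0 and 21751730 > 0  ⇒  (a,b)_∞ = +1.
v=7: a=7^3·(≡6), b=7^3·(≡5) mod 7; (6|7)=-1, (5|7)=-1; (−1)^{3·3·3}·(-1)^3·(-1)^3 = -1.
v=17: a=17^-2·(≡5), b=17^2·(≡4) mod 17; (5|17)=-1, (4|17)=+1; (−1)^{-2·2·8}·(-1)^2·(+1)^-2 = +1.
v=41: a=41^0·(≡34), b=41^1·(≡39) mod 41; (34|41)=-1, (39|41)=+1; (−1)^{0·1·20}·(-1)^1·(+1)^0 = -1.
v=13: a=13^0·(≡1), b=13^-1·(≡8) mod 13; (1|13)=+1, (8|13)=-1; (−1)^{0·-1·6}·(+1)^-1·(-1)^0 = +1.
v=5: a=5^0·(≡4), b=5^1·(≡4) mod 5; (4|5)=+1, (4|5)=+1; (−1)^{0·1·2}·(+1)^1·(+1)^0 = +1.
(-14, 21751730 / ℚ) ramifies at {7, 11, 41, 53}: a division algebra.

[7, 11, 41, 53]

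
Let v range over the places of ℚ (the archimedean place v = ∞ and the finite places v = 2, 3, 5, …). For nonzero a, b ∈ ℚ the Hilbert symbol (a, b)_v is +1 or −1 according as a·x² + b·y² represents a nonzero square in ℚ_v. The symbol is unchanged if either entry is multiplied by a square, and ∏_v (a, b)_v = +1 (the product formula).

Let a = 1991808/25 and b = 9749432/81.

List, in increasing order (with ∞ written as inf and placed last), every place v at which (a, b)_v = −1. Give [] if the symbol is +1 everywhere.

(a, b) ≡ (3458, 49742) mod (ℚ^×)²; places V = {2, 3, 5, 7, 11, 13, 17, 19, ∞}.
(a,b)_2: α=7, β=3; u≡1, v≡7 (mod 8); ε(u)ε(v)=0·1, αω(v)=7·0, βω(u)=3·0; sum ≡ 0  ⇒  +1.
(a,b)_5: α=-2, u≡3; β=0, v≡2 (mod 5); (3|5)=-1, (2|5)=-1; sign (−1)^0·-1^0·-1^-2 = +1.
(a,b)_17: α=0, u≡11; β=1, v≡4 (mod 17); (11|17)=-1, (4|17)=+1; sign (−1)^0·-1^1·+1^0 = -1.
(a,b)_3: α=2, u≡2; β=-4, v≡2 (mod 3); (2|3)=-1, (2|3)=-1; sign (−1)^0·-1^-4·-1^2 = +1.
(a,b)_∞: sgn(3458)=+, sgn(49742)=+, so +1.
(a,b)_7: α=1, u≡2; β=3, v≡1 (mod 7); (2|7)=+1, (1|7)=+1; sign (−1)^1·+1^3·+1^1 = -1.
(a,b)_19: α=1, u≡11; β=1, v≡18 (mod 19); (11|19)=+1, (18|19)=-1; sign (−1)^1·+1^1·-1^1 = +1.
(a,b)_13: α=1, u≡2; β=0, v≡10 (mod 13); (2|13)=-1, (10|13)=+1; sign (−1)^0·-1^0·+1^1 = +1.
(a,b)_11: α=0, u≡9; β=1, v≡5 (mod 11); (9|11)=+1, (5|11)=+1; sign (−1)^0·+1^1·+1^0 = +1.
|Ram(3458, 49742)| = 2, even; anisotropic at {7, 17}.

[7, 17]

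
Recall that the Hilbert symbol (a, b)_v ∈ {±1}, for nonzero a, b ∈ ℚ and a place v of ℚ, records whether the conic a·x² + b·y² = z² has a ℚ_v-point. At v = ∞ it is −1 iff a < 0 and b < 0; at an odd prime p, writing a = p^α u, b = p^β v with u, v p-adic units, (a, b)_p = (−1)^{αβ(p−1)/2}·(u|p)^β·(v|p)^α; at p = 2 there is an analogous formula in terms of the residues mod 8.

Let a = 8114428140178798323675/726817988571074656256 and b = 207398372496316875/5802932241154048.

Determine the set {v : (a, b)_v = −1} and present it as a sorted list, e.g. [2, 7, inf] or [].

(a, b) ≡ (285418, 142709) mod (ℚ^×)²; places V = {2, 3, 5, 7, 11, 13, 19, 23, 29, 37, 43, ∞}.
(a,b)_19: α=1, u≡12; β=1, v≡1 (mod 19); (12|19)=-1, (1|19)=+1; sign (−1)^1·-1^1·+1^1 = +1.
(a,b)_3: α=2, u≡1; β=2, v≡2 (mod 3); (1|3)=+1, (2|3)=-1; sign (−1)^0·+1^2·-1^2 = +1.
(a,b)_7: α=-3, u≡6; β=-1, v≡5 (mod 7); (6|7)=-1, (5|7)=-1; sign (−1)^1·-1^-1·-1^-3 = -1.
(a,b)_11: α=-8, u≡3; β=-6, v≡6 (mod 11); (3|11)=+1, (6|11)=-1; sign (−1)^0·+1^-6·-1^-8 = +1.
(a,b)_13: α=-6, u≡12; β=-4, v≡5 (mod 13); (12|13)=+1, (5|13)=-1; sign (−1)^0·+1^-4·-1^-6 = +1.
(a,b)_5: α=2, u≡2; β=4, v≡4 (mod 5); (2|5)=-1, (4|5)=+1; sign (−1)^0·-1^4·+1^2 = +1.
(a,b)_43: α=6, u≡42; β=4, v≡15 (mod 43); (42|43)=-1, (15|43)=+1; sign (−1)^0·-1^4·+1^6 = +1.
(a,b)_37: α=1, u≡19; β=1, v≡7 (mod 37); (19|37)=-1, (7|37)=+1; sign (−1)^0·-1^1·+1^1 = -1.
(a,b)_29: α=1, u≡19; β=1, v≡9 (mod 29); (19|29)=-1, (9|29)=+1; sign (−1)^0·-1^1·+1^1 = -1.
(a,b)_∞: sgn(285418)=+, sgn(142709)=+, so +1.
(a,b)_2: α=-11, β=-14; u≡5, v≡5 (mod 8); ε(u)ε(v)=0·0, αω(v)=-11·1, βω(u)=-14·1; sum ≡ 1  ⇒  -1.
(a,b)_23: α=4, u≡19; β=2, v≡7 (mod 23); (19|23)=-1, (7|23)=-1; sign (−1)^0·-1^2·-1^4 = +1.
(285418, 142709 / ℚ) ramifies at {2, 7, 29, 37}: a division algebra.

[2, 7, 29, 37]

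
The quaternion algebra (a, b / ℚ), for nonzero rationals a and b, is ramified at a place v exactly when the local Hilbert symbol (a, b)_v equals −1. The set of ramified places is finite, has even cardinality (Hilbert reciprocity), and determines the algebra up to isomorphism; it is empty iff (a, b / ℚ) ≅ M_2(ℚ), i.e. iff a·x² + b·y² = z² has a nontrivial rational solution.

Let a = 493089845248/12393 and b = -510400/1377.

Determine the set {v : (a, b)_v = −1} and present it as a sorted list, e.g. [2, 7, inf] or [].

[17, 29]

Mod squares: a ≡ 119, b ≡ -5423. Check v ∈ {∞, 2, 3, 5, 7, 11, 13, 17, 29}.
v=5: a=5^0·(≡1), b=5^2·(≡2) mod 5; (1|5)=+1, (2|5)=-1; (−1)^{0·2·2}·(+1)^2·(-1)^0 = +1.
v=∞: 119 > 0 and -5423 < 0  ⇒  (a,b)_∞ = +1.
v=29: a=29^2·(≡8), b=29^1·(≡23) mod 29; (8|29)=-1, (23|29)=+1; (−1)^{2·1·14}·(-1)^1·(+1)^2 = -1.
v=2: v_2(a)=12, v_2(b)=6; units ≡ 7, 1 (mod 8); ε·ε+αω+βω = 1·0+12·0+6·0 ≡ 0  ⇒  (a,b)_2 = +1.
v=11: a=11^2·(≡3), b=11^1·(≡10) mod 11; (3|11)=+1, (10|11)=-1; (−1)^{2·1·5}·(+1)^1·(-1)^2 = +1.
v=7: a=7^1·(≡3), b=7^0·(≡1) mod 7; (3|7)=-1, (1|7)=+1; (−1)^{1·0·3}·(-1)^0·(+1)^1 = +1.
v=17: a=17^-1·(≡12), b=17^-1·(≡15) mod 17; (12|17)=-1, (15|17)=+1; (−1)^{-1·-1·8}·(-1)^-1·(+1)^-1 = -1.
v=13: a=13^2·(≡11), b=13^0·(≡7) mod 13; (11|13)=-1, (7|13)=-1; (−1)^{2·0·6}·(-1)^0·(-1)^2 = +1.
v=3: a=3^-6·(≡2), b=3^-4·(≡1) mod 3; (2|3)=-1, (1|3)=+1; (−1)^{-6·-4·1}·(-1)^-4·(+1)^-6 = +1.
Ram(119, -5423) = {17, 29}; no ℚ_17-point on the conic.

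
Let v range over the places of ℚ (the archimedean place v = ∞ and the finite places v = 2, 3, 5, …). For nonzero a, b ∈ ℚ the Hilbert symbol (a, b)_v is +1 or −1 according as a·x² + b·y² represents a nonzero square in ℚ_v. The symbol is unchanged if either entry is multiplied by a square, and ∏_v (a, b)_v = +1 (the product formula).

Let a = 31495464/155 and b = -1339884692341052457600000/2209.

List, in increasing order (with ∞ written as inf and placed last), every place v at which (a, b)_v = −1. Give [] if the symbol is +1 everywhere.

[2, 5, 19, 31]

Mod squares: a ≡ 135605470, b ≡ -1265. Check v ∈ {∞, 2, 3, 5, 7, 11, 13, 19, 23, 31, 47}.
v=31: a=31^-1·(≡23), b=31^2·(≡13) mod 31; (23|31)=-1, (13|31)=-1; (−1)^{-1·2·15}·(-1)^2·(-1)^-1 = -1.
v=47: a=47^0·(≡21), b=47^-2·(≡21) mod 47; (21|47)=+1, (21|47)=+1; (−1)^{0·-2·23}·(+1)^-2·(+1)^0 = +1.
v=11: a=11^1·(≡1), b=11^3·(≡6) mod 11; (1|11)=+1, (6|11)=-1; (−1)^{1·3·5}·(+1)^3·(-1)^1 = +1.
v=2: v_2(a)=3, v_2(b)=10; units ≡ 7, 7 (mod 8); ε·ε+αω+βω = 1·1+3·0+10·0 ≡ 1  ⇒  (a,b)_2 = -1.
v=7: a=7^1·(≡4), b=7^2·(≡4) mod 7; (4|7)=+1, (4|7)=+1; (−1)^{1·2·3}·(+1)^2·(+1)^1 = +1.
v=5: a=5^-1·(≡4), b=5^5·(≡2) mod 5; (4|5)=+1, (2|5)=-1; (−1)^{-1·5·2}·(+1)^5·(-1)^-1 = -1.
v=∞: 135605470 > 0 and -1265 < 0  ⇒  (a,b)_∞ = +1.
v=23: a=23^1·(≡1), b=23^3·(≡20) mod 23; (1|23)=+1, (20|23)=-1; (−1)^{1·3·11}·(+1)^3·(-1)^1 = +1.
v=19: a=19^1·(≡13), b=19^2·(≡13) mod 19; (13|19)=-1, (13|19)=-1; (−1)^{1·2·9}·(-1)^2·(-1)^1 = -1.
v=13: a=13^1·(≡4), b=13^2·(≡9) mod 13; (4|13)=+1, (9|13)=+1; (−1)^{1·2·6}·(+1)^2·(+1)^1 = +1.
v=3: a=3^2·(≡1), b=3^2·(≡1) mod 3; (1|3)=+1, (1|3)=+1; (−1)^{2·2·1}·(+1)^2·(+1)^2 = +1.
Ram(135605470, -1265) = {2, 5, 19, 31}; no ℚ_2-point on the conic.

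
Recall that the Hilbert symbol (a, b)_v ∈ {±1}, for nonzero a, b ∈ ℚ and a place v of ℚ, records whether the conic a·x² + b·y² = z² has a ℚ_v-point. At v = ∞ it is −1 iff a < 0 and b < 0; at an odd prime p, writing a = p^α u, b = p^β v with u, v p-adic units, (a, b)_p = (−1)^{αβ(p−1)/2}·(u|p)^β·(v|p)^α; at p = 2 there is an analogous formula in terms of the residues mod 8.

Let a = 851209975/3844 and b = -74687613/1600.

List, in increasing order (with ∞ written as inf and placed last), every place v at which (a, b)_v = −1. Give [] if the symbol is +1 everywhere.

Mod squares: a ≡ 24871, b ≡ -12597. Check v ∈ {∞, 2, 3, 5, 7, 11, 13, 17, 19, 31, 37}.
v=3: a=3^0·(≡1), b=3^1·(≡1) mod 3; (1|3)=+1, (1|3)=+1; (−1)^{0·1·1}·(+1)^1·(+1)^0 = +1.
v=37: a=37^2·(≡21), b=37^0·(≡20) mod 37; (21|37)=+1, (20|37)=-1; (−1)^{2·0·18}·(+1)^0·(-1)^2 = +1.
v=5: a=5^2·(≡1), b=5^-2·(≡3) mod 5; (1|5)=+1, (3|5)=-1; (−1)^{2·-2·2}·(+1)^-2·(-1)^2 = +1.
v=19: a=19^1·(≡17), b=19^1·(≡10) mod 19; (17|19)=+1, (10|19)=-1; (−1)^{1·1·9}·(+1)^1·(-1)^1 = +1.
v=31: a=31^-2·(≡10), b=31^0·(≡28) mod 31; (10|31)=+1, (28|31)=+1; (−1)^{-2·0·15}·(+1)^0·(+1)^-2 = +1.
v=17: a=17^1·(≡2), b=17^1·(≡3) mod 17; (2|17)=+1, (3|17)=-1; (−1)^{1·1·8}·(+1)^1·(-1)^1 = -1.
v=13: a=13^0·(≡2), b=13^1·(≡6) mod 13; (2|13)=-1, (6|13)=-1; (−1)^{0·1·6}·(-1)^1·(-1)^0 = -1.
v=2: v_2(a)=-2, v_2(b)=-6; units ≡ 7, 3 (mod 8); ε·ε+αω+βω = 1·1+-2·1+-6·0 ≡ 1  ⇒  (a,b)_2 = -1.
v=11: a=11^1·(≡7), b=11^2·(≡9) mod 11; (7|11)=-1, (9|11)=+1; (−1)^{1·2·5}·(-1)^2·(+1)^1 = +1.
v=∞: 24871 > 0 and -12597 < 0  ⇒  (a,b)_∞ = +1.
v=7: a=7^1·(≡1), b=7^2·(≡5) mod 7; (1|7)=+1, (5|7)=-1; (−1)^{1·2·3}·(+1)^2·(-1)^1 = -1.
(24871, -12597 / ℚ) ramifies at {2, 7, 13, 17}: a division algebra.

[2, 7, 13, 17]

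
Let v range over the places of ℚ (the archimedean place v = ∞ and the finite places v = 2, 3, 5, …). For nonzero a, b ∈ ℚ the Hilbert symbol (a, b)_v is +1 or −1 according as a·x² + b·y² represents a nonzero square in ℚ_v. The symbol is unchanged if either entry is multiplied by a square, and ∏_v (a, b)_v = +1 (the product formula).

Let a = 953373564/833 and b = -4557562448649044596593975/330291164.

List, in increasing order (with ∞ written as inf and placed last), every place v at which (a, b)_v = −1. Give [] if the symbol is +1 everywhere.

(a, b) ≡ (138567, -969969) mod (ℚ^×)²; places V = {2, 3, 5, 7, 11, 13, 17, 19, 29, ∞}.
(a,b)_19: α=3, u≡9; β=5, v≡2 (mod 19); (9|19)=+1, (2|19)=-1; sign (−1)^1·+1^5·-1^3 = +1.
(a,b)_29: α=0, u≡20; β=2, v≡4 (mod 29); (20|29)=+1, (4|29)=+1; sign (−1)^0·+1^2·+1^0 = +1.
(a,b)_7: α=-2, u≡1; β=-5, v≡6 (mod 7); (1|7)=+1, (6|7)=-1; sign (−1)^0·+1^-5·-1^-2 = +1.
(a,b)_11: α=1, u≡6; β=3, v≡2 (mod 11); (6|11)=-1, (2|11)=-1; sign (−1)^1·-1^3·-1^1 = -1.
(a,b)_5: α=0, u≡3; β=2, v≡4 (mod 5); (3|5)=-1, (4|5)=+1; sign (−1)^0·-1^2·+1^0 = +1.
(a,b)_3: α=5, u≡1; β=11, v≡2 (mod 3); (1|3)=+1, (2|3)=-1; sign (−1)^1·+1^11·-1^5 = +1.
(a,b)_17: α=-1, u≡1; β=-3, v≡10 (mod 17); (1|17)=+1, (10|17)=-1; sign (−1)^0·+1^-3·-1^-1 = -1.
(a,b)_∞: sgn(138567)=+, sgn(-969969)=−, so +1.
(a,b)_2: α=2, β=-2; u≡7, v≡7 (mod 8); ε(u)ε(v)=1·1, αω(v)=2·0, βω(u)=-2·0; sum ≡ 1  ⇒  -1.
(a,b)_13: α=1, u≡9; β=5, v≡7 (mod 13); (9|13)=+1, (7|13)=-1; sign (−1)^0·+1^5·-1^1 = -1.
(138567, -969969 / ℚ) ramifies at {2, 11, 13, 17}: a division algebra.

[2, 11, 13, 17]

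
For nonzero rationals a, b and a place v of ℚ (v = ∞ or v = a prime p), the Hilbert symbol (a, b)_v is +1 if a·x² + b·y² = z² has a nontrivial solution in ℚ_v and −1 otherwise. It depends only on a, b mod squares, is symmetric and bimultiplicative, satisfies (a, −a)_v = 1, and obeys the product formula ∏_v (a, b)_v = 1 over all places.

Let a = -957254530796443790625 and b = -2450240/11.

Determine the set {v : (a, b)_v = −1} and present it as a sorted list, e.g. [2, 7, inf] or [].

(a, b) ≡ (-27183585, -421135) mod (ℚ^×)²; places V = {2, 3, 5, 11, 13, 19, 23, 29, 31, ∞}.
(a,b)_31: α=4, u≡25; β=1, v≡15 (mod 31); (25|31)=+1, (15|31)=-1; sign (−1)^0·+1^1·-1^4 = +1.
(a,b)_19: α=3, u≡17; β=1, v≡8 (mod 19); (17|19)=+1, (8|19)=-1; sign (−1)^1·+1^1·-1^3 = +1.
(a,b)_11: α=1, u≡9; β=-1, v≡10 (mod 11); (9|11)=+1, (10|11)=-1; sign (−1)^1·+1^-1·-1^1 = +1.
(a,b)_5: α=5, u≡2; β=1, v≡2 (mod 5); (2|5)=-1, (2|5)=-1; sign (−1)^0·-1^1·-1^5 = +1.
(a,b)_23: α=1, u≡3; β=0, v≡8 (mod 23); (3|23)=+1, (8|23)=+1; sign (−1)^0·+1^0·+1^1 = +1.
(a,b)_3: α=1, u≡2; β=0, v≡2 (mod 3); (2|3)=-1, (2|3)=-1; sign (−1)^0·-1^0·-1^1 = -1.
(a,b)_∞: sgn(-27183585)=−, sgn(-421135)=−, so -1.
(a,b)_29: α=1, u≡12; β=0, v≡21 (mod 29); (12|29)=-1, (21|29)=-1; sign (−1)^0·-1^0·-1^1 = -1.
(a,b)_13: α=3, u≡11; β=1, v≡3 (mod 13); (11|13)=-1, (3|13)=+1; sign (−1)^0·-1^1·+1^3 = -1.
(a,b)_2: α=0, β=6; u≡7, v≡1 (mod 8); ε(u)ε(v)=1·0, αω(v)=0·0, βω(u)=6·0; sum ≡ 0  ⇒  +1.
(-27183585, -421135 / ℚ) ramifies at {3, 13, 29, ∞}: a division algebra.

[3, 13, 29, inf]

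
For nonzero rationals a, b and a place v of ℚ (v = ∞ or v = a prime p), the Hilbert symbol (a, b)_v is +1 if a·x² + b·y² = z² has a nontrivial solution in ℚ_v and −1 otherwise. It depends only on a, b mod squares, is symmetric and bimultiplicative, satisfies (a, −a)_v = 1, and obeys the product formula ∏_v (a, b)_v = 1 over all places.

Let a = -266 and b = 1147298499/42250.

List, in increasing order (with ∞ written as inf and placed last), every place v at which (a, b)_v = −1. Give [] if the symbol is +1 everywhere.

[7, 17]

(a, b) ≡ (-266, 510) mod (ℚ^×)²; places V = {2, 3, 5, 7, 13, 17, 19, 31, ∞}.
(a,b)_13: α=0, u≡7; β=-2, v≡3 (mod 13); (7|13)=-1, (3|13)=+1; sign (−1)^0·-1^-2·+1^0 = +1.
(a,b)_31: α=0, u≡13; β=2, v≡25 (mod 31); (13|31)=-1, (25|31)=+1; sign (−1)^0·-1^2·+1^0 = +1.
(a,b)_∞: sgn(-266)=−, sgn(510)=+, so +1.
(a,b)_19: α=1, u≡5; β=0, v≡11 (mod 19); (5|19)=+1, (11|19)=+1; sign (−1)^0·+1^0·+1^1 = +1.
(a,b)_5: α=0, u≡4; β=-3, v≡3 (mod 5); (4|5)=+1, (3|5)=-1; sign (−1)^0·+1^-3·-1^0 = +1.
(a,b)_7: α=1, u≡4; β=0, v≡5 (mod 7); (4|7)=+1, (5|7)=-1; sign (−1)^0·+1^0·-1^1 = -1.
(a,b)_3: α=0, u≡1; β=5, v≡2 (mod 3); (1|3)=+1, (2|3)=-1; sign (−1)^0·+1^5·-1^0 = +1.
(a,b)_2: α=1, β=-1; u≡3, v≡7 (mod 8); ε(u)ε(v)=1·1, αω(v)=1·0, βω(u)=-1·1; sum ≡ 0  ⇒  +1.
(a,b)_17: α=0, u≡6; β=3, v≡9 (mod 17); (6|17)=-1, (9|17)=+1; sign (−1)^0·-1^3·+1^0 = -1.
Ram(-266, 510) = {7, 17}; no ℚ_7-point on the conic.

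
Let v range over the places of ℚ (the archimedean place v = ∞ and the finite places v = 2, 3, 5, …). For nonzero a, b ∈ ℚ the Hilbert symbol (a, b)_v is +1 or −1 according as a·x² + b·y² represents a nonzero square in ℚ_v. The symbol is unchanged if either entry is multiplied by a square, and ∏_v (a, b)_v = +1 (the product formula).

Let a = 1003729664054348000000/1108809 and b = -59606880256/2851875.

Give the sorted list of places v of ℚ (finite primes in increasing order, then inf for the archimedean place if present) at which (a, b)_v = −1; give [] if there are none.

(a, b) ≡ (139403, -18183) mod (ℚ^×)²; places V = {2, 3, 5, 7, 11, 13, 19, 23, 29, ∞}.
(a,b)_5: α=6, u≡3; β=-4, v≡3 (mod 5); (3|5)=-1, (3|5)=-1; sign (−1)^0·-1^-4·-1^6 = +1.
(a,b)_2: α=8, β=12; u≡3, v≡1 (mod 8); ε(u)ε(v)=1·0, αω(v)=8·0, βω(u)=12·1; sum ≡ 0  ⇒  +1.
(a,b)_7: α=2, u≡3; β=4, v≡3 (mod 7); (3|7)=-1, (3|7)=-1; sign (−1)^0·-1^4·-1^2 = +1.
(a,b)_29: α=3, u≡28; β=1, v≡11 (mod 29); (28|29)=+1, (11|29)=-1; sign (−1)^0·+1^1·-1^3 = -1.
(a,b)_19: α=3, u≡2; β=1, v≡12 (mod 19); (2|19)=-1, (12|19)=-1; sign (−1)^1·-1^1·-1^3 = -1.
(a,b)_11: α=3, u≡1; β=1, v≡8 (mod 11); (1|11)=+1, (8|11)=-1; sign (−1)^1·+1^1·-1^3 = +1.
(a,b)_23: α=1, u≡16; β=0, v≡17 (mod 23); (16|23)=+1, (17|23)=-1; sign (−1)^0·+1^0·-1^1 = -1.
(a,b)_∞: sgn(139403)=+, sgn(-18183)=−, so +1.
(a,b)_3: α=-8, u≡2; β=-3, v≡2 (mod 3); (2|3)=-1, (2|3)=-1; sign (−1)^0·-1^-3·-1^-8 = -1.
(a,b)_13: α=-2, u≡4; β=-2, v≡12 (mod 13); (4|13)=+1, (12|13)=+1; sign (−1)^0·+1^-2·+1^-2 = +1.
(139403, -18183 / ℚ) ramifies at {3, 19, 23, 29}: a division algebra.

[3, 19, 23, 29]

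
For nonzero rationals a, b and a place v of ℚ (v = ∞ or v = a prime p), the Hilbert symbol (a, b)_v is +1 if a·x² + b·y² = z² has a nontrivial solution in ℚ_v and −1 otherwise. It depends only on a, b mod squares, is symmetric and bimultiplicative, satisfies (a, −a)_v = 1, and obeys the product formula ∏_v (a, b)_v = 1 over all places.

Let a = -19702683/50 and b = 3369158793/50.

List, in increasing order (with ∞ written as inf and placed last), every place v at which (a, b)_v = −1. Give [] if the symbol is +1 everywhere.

Mod squares: a ≡ -6006, b ≡ 114114. Check v ∈ {∞, 2, 3, 5, 7, 11, 13, 19}.
v=2: v_2(a)=-1, v_2(b)=-1; units ≡ 5, 1 (mod 8); ε·ε+αω+βω = 0·0+-1·0+-1·1 ≡ 1  ⇒  (a,b)_2 = -1.
v=19: a=19^0·(≡9), b=19^1·(≡14) mod 19; (9|19)=+1, (14|19)=-1; (−1)^{0·1·9}·(+1)^1·(-1)^0 = +1.
v=5: a=5^-2·(≡1), b=5^-2·(≡4) mod 5; (1|5)=+1, (4|5)=+1; (−1)^{-2·-2·2}·(+1)^-2·(+1)^-2 = +1.
v=∞: -6006 < 0 and 114114 > 0  ⇒  (a,b)_∞ = +1.
v=3: a=3^9·(≡2), b=3^11·(≡1) mod 3; (2|3)=-1, (1|3)=+1; (−1)^{9·11·1}·(-1)^11·(+1)^9 = +1.
v=13: a=13^1·(≡6), b=13^1·(≡1) mod 13; (6|13)=-1, (1|13)=+1; (−1)^{1·1·6}·(-1)^1·(+1)^1 = -1.
v=11: a=11^1·(≡9), b=11^1·(≡1) mod 11; (9|11)=+1, (1|11)=+1; (−1)^{1·1·5}·(+1)^1·(+1)^1 = -1.
v=7: a=7^1·(≡3), b=7^1·(≡5) mod 7; (3|7)=-1, (5|7)=-1; (−1)^{1·1·3}·(-1)^1·(-1)^1 = -1.
Ram(-6006, 114114) = {2, 7, 11, 13}; no ℚ_2-point on the conic.

[2, 7, 11, 13]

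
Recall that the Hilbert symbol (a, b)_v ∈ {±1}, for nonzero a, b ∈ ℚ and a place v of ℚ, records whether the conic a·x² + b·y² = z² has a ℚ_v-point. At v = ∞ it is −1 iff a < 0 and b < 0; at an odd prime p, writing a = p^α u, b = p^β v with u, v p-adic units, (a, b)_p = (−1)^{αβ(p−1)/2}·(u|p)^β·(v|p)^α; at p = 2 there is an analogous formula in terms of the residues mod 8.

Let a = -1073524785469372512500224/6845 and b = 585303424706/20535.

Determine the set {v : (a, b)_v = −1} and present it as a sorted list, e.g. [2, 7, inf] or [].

(a, b) ≡ (-27170, 510510) mod (ℚ^×)²; places V = {2, 3, 5, 7, 11, 13, 17, 19, 29, 37, ∞}.
(a,b)_5: α=-1, u≡4; β=-1, v≡3 (mod 5); (4|5)=+1, (3|5)=-1; sign (−1)^0·+1^-1·-1^-1 = -1.
(a,b)_11: α=5, u≡3; β=3, v≡3 (mod 11); (3|11)=+1, (3|11)=+1; sign (−1)^1·+1^3·+1^5 = -1.
(a,b)_29: α=0, u≡14; β=2, v≡13 (mod 29); (14|29)=-1, (13|29)=+1; sign (−1)^0·-1^2·+1^0 = +1.
(a,b)_2: α=9, β=1; u≡7, v≡7 (mod 8); ε(u)ε(v)=1·1, αω(v)=9·0, βω(u)=1·0; sum ≡ 1  ⇒  -1.
(a,b)_13: α=5, u≡12; β=3, v≡3 (mod 13); (12|13)=+1, (3|13)=+1; sign (−1)^0·+1^3·+1^5 = +1.
(a,b)_3: α=0, u≡1; β=-1, v≡1 (mod 3); (1|3)=+1, (1|3)=+1; sign (−1)^0·+1^-1·+1^0 = +1.
(a,b)_19: α=5, u≡15; β=0, v≡2 (mod 19); (15|19)=-1, (2|19)=-1; sign (−1)^0·-1^0·-1^5 = -1.
(a,b)_37: α=-2, u≡11; β=-2, v≡26 (mod 37); (11|37)=+1, (26|37)=+1; sign (−1)^0·+1^-2·+1^-2 = +1.
(a,b)_17: α=2, u≡9; β=1, v≡4 (mod 17); (9|17)=+1, (4|17)=+1; sign (−1)^0·+1^1·+1^2 = +1.
(a,b)_7: α=2, u≡2; β=1, v≡2 (mod 7); (2|7)=+1, (2|7)=+1; sign (−1)^0·+1^1·+1^2 = +1.
(a,b)_∞: sgn(-27170)=−, sgn(510510)=+, so +1.
|Ram(-27170, 510510)| = 4, even; anisotropic at {2, 5, 11, 19}.

[2, 5, 11, 19]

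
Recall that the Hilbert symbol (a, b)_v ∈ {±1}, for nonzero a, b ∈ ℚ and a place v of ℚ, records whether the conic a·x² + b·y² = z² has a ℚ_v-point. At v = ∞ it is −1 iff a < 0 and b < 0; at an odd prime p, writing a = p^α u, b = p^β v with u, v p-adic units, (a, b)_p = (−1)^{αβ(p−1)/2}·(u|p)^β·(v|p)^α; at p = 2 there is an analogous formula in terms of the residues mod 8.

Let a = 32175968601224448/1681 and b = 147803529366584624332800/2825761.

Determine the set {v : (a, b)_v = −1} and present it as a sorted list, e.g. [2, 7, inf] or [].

[13, 29]

Mod squares: a ≡ 2800733, b ≡ 1062347. Check v ∈ {∞, 2, 3, 5, 7, 11, 13, 17, 19, 23, 29, 41}.
v=∞: 2800733 > 0 and 1062347 > 0  ⇒  (a,b)_∞ = +1.
v=17: a=17^1·(≡16), b=17^1·(≡15) mod 17; (16|17)=+1, (15|17)=+1; (−1)^{1·1·8}·(+1)^1·(+1)^1 = +1.
v=13: a=13^1·(≡11), b=13^1·(≡1) mod 13; (11|13)=-1, (1|13)=+1; (−1)^{1·1·6}·(-1)^1·(+1)^1 = -1.
v=7: a=7^2·(≡3), b=7^2·(≡5) mod 7; (3|7)=-1, (5|7)=-1; (−1)^{2·2·3}·(-1)^2·(-1)^2 = +1.
v=3: a=3^2·(≡2), b=3^4·(≡2) mod 3; (2|3)=-1, (2|3)=-1; (−1)^{2·4·1}·(-1)^4·(-1)^2 = +1.
v=2: v_2(a)=8, v_2(b)=14; units ≡ 5, 3 (mod 8); ε·ε+αω+βω = 0·1+8·1+14·1 ≡ 0  ⇒  (a,b)_2 = +1.
v=11: a=11^2·(≡9), b=11^3·(≡7) mod 11; (9|11)=+1, (7|11)=-1; (−1)^{2·3·5}·(+1)^3·(-1)^2 = +1.
v=41: a=41^-2·(≡4), b=41^-4·(≡4) mod 41; (4|41)=+1, (4|41)=+1; (−1)^{-2·-4·20}·(+1)^-4·(+1)^-2 = +1.
v=19: a=19^1·(≡16), b=19^1·(≡10) mod 19; (16|19)=+1, (10|19)=-1; (−1)^{1·1·9}·(+1)^1·(-1)^1 = +1.
v=23: a=23^1·(≡3), b=23^1·(≡14) mod 23; (3|23)=+1, (14|23)=-1; (−1)^{1·1·11}·(+1)^1·(-1)^1 = +1.
v=5: a=5^0·(≡3), b=5^2·(≡2) mod 5; (3|5)=-1, (2|5)=-1; (−1)^{0·2·2}·(-1)^2·(-1)^0 = +1.
v=29: a=29^3·(≡6), b=29^4·(≡17) mod 29; (6|29)=+1, (17|29)=-1; (−1)^{3·4·14}·(+1)^4·(-1)^3 = -1.
|Ram(2800733, 1062347)| = 2, even; anisotropic at {13, 29}.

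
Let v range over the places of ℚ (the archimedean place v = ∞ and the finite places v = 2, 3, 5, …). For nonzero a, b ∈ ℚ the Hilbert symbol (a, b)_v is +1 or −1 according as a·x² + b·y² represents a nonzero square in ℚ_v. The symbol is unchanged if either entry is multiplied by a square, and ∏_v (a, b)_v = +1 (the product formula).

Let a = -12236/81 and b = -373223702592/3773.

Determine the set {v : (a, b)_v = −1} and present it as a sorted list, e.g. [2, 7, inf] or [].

Mod squares: a ≡ -3059, b ≡ -29029. Check v ∈ {∞, 2, 3, 7, 11, 13, 19, 23, 29}.
v=11: a=11^0·(≡10), b=11^-1·(≡9) mod 11; (10|11)=-1, (9|11)=+1; (−1)^{0·-1·5}·(-1)^-1·(+1)^0 = -1.
v=2: v_2(a)=2, v_2(b)=6; units ≡ 5, 3 (mod 8); ε·ε+αω+βω = 0·1+2·1+6·1 ≡ 0  ⇒  (a,b)_2 = +1.
v=∞: -3059 < 0 and -29029 < 0  ⇒  (a,b)_∞ = -1.
v=23: a=23^1·(≡17), b=23^2·(≡15) mod 23; (17|23)=-1, (15|23)=-1; (−1)^{1·2·11}·(-1)^2·(-1)^1 = -1.
v=19: a=19^1·(≡8), b=19^2·(≡18) mod 19; (8|19)=-1, (18|19)=-1; (−1)^{1·2·9}·(-1)^2·(-1)^1 = -1.
v=13: a=13^0·(≡12), b=13^1·(≡10) mod 13; (12|13)=+1, (10|13)=+1; (−1)^{0·1·6}·(+1)^1·(+1)^0 = +1.
v=3: a=3^-4·(≡1), b=3^4·(≡2) mod 3; (1|3)=+1, (2|3)=-1; (−1)^{-4·4·1}·(+1)^4·(-1)^-4 = +1.
v=7: a=7^1·(≡4), b=7^-3·(≡2) mod 7; (4|7)=+1, (2|7)=+1; (−1)^{1·-3·3}·(+1)^-3·(+1)^1 = -1.
v=29: a=29^0·(≡19), b=29^1·(≡15) mod 29; (19|29)=-1, (15|29)=-1; (−1)^{0·1·14}·(-1)^1·(-1)^0 = -1.
(-3059, -29029 / ℚ) ramifies at {7, 11, 19, 23, 29, ∞}: a division algebra.

[7, 11, 19, 23, 29, inf]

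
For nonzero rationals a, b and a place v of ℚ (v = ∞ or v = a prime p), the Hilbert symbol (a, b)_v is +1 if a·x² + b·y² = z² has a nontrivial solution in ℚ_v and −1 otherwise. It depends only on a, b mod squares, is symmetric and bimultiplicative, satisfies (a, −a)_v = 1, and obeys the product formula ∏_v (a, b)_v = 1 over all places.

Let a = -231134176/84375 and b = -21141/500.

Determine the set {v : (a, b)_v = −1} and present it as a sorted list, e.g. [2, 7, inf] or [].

[2, 3, 5, 13, 29, inf]

(a, b) ≡ (-4422210, -145) mod (ℚ^×)²; places V = {2, 3, 5, 7, 13, 17, 23, 29, ∞}.
(a,b)_29: α=1, u≡3; β=1, v≡16 (mod 29); (3|29)=-1, (16|29)=+1; sign (−1)^0·-1^1·+1^1 = -1.
(a,b)_2: α=5, β=-2; u≡7, v≡7 (mod 8); ε(u)ε(v)=1·1, αω(v)=5·0, βω(u)=-2·0; sum ≡ 1  ⇒  -1.
(a,b)_3: α=-3, u≡1; β=6, v≡2 (mod 3); (1|3)=+1, (2|3)=-1; sign (−1)^0·+1^6·-1^-3 = -1.
(a,b)_∞: sgn(-4422210)=−, sgn(-145)=−, so -1.
(a,b)_5: α=-5, u≡2; β=-3, v≡1 (mod 5); (2|5)=-1, (1|5)=+1; sign (−1)^0·-1^-3·+1^-5 = -1.
(a,b)_13: α=1, u≡3; β=0, v≡6 (mod 13); (3|13)=+1, (6|13)=-1; sign (−1)^0·+1^0·-1^1 = -1.
(a,b)_7: α=2, u≡6; β=0, v≡2 (mod 7); (6|7)=-1, (2|7)=+1; sign (−1)^0·-1^0·+1^2 = +1.
(a,b)_17: α=1, u≡16; β=0, v≡1 (mod 17); (16|17)=+1, (1|17)=+1; sign (−1)^0·+1^0·+1^1 = +1.
(a,b)_23: α=1, u≡5; β=0, v≡16 (mod 23); (5|23)=-1, (16|23)=+1; sign (−1)^0·-1^0·+1^1 = +1.
|Ram(-4422210, -145)| = 6, even; anisotropic at {2, 3, 5, 13, 29, ∞}.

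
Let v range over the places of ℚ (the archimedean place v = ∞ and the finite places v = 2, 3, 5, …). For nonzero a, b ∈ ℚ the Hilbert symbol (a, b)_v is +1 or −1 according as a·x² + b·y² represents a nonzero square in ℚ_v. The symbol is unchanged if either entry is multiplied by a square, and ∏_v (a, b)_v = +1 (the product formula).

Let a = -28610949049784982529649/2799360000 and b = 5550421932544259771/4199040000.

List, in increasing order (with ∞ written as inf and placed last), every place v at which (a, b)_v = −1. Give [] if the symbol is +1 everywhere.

[2, 3, 11, 13]

Mod squares: a ≡ -6006, b ≡ 11. Check v ∈ {∞, 2, 3, 5, 7, 11, 13, 17, 19}.
v=13: a=13^11·(≡8), b=13^8·(≡8) mod 13; (8|13)=-1, (8|13)=-1; (−1)^{11·8·6}·(-1)^8·(-1)^11 = -1.
v=17: a=17^2·(≡10), b=17^2·(≡6) mod 17; (10|17)=-1, (6|17)=-1; (−1)^{2·2·8}·(-1)^2·(-1)^2 = +1.
v=∞: -6006 < 0 and 11 > 0  ⇒  (a,b)_∞ = +1.
v=11: a=11^5·(≡4), b=11^3·(≡9) mod 11; (4|11)=+1, (9|11)=+1; (−1)^{5·3·5}·(+1)^3·(+1)^5 = -1.
v=19: a=19^0·(≡6), b=19^2·(≡4) mod 19; (6|19)=+1, (4|19)=+1; (−1)^{0·2·9}·(+1)^2·(+1)^0 = +1.
v=2: v_2(a)=-11, v_2(b)=-10; units ≡ 5, 3 (mod 8); ε·ε+αω+βω = 0·1+-11·1+-10·1 ≡ 1  ⇒  (a,b)_2 = -1.
v=7: a=7^3·(≡6), b=7^2·(≡1) mod 7; (6|7)=-1, (1|7)=+1; (−1)^{3·2·3}·(-1)^2·(+1)^3 = +1.
v=3: a=3^-7·(≡2), b=3^-8·(≡2) mod 3; (2|3)=-1, (2|3)=-1; (−1)^{-7·-8·1}·(-1)^-8·(-1)^-7 = -1.
v=5: a=5^-4·(≡1), b=5^-4·(≡4) mod 5; (1|5)=+1, (4|5)=+1; (−1)^{-4·-4·2}·(+1)^-4·(+1)^-4 = +1.
|Ram(-6006, 11)| = 4, even; anisotropic at {2, 3, 11, 13}.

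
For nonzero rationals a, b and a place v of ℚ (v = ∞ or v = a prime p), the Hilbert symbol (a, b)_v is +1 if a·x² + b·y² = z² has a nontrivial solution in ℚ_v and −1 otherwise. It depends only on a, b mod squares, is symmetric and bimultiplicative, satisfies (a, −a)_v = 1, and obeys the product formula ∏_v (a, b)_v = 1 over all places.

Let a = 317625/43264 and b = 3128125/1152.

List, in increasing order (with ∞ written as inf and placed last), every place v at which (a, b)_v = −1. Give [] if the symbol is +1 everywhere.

[3, 5, 7, 11]

(a, b) ≡ (105, 10010) mod (ℚ^×)²; places V = {2, 3, 5, 7, 11, 13, ∞}.
(a,b)_13: α=-2, u≡1; β=1, v≡1 (mod 13); (1|13)=+1, (1|13)=+1; sign (−1)^0·+1^1·+1^-2 = +1.
(a,b)_2: α=-8, β=-7; u≡1, v≡5 (mod 8); ε(u)ε(v)=0·0, αω(v)=-8·1, βω(u)=-7·0; sum ≡ 0  ⇒  +1.
(a,b)_7: α=1, u≡2; β=1, v≡4 (mod 7); (2|7)=+1, (4|7)=+1; sign (−1)^1·+1^1·+1^1 = -1.
(a,b)_∞: sgn(105)=+, sgn(10010)=+, so +1.
(a,b)_11: α=2, u≡7; β=1, v≡10 (mod 11); (7|11)=-1, (10|11)=-1; sign (−1)^0·-1^1·-1^2 = -1.
(a,b)_3: α=1, u≡2; β=-2, v≡2 (mod 3); (2|3)=-1, (2|3)=-1; sign (−1)^0·-1^-2·-1^1 = -1.
(a,b)_5: α=3, u≡4; β=5, v≡3 (mod 5); (4|5)=+1, (3|5)=-1; sign (−1)^0·+1^5·-1^3 = -1.
(105, 10010 / ℚ) ramifies at {3, 5, 7, 11}: a division algebra.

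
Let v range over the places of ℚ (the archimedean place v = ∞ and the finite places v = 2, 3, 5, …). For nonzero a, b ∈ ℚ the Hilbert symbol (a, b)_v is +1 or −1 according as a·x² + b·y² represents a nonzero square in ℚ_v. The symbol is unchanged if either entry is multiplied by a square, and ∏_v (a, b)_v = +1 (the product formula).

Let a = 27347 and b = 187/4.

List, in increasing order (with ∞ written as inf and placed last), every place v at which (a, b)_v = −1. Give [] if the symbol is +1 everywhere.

[2, 17]

(a, b) ≡ (27347, 187) mod (ℚ^×)²; places V = {2, 11, 17, 23, 29, 41, ∞}.
(a,b)_23: α=1, u≡16; β=0, v≡18 (mod 23); (16|23)=+1, (18|23)=+1; sign (−1)^0·+1^0·+1^1 = +1.
(a,b)_∞: sgn(27347)=+, sgn(187)=+, so +1.
(a,b)_11: α=0, u≡1; β=1, v≡7 (mod 11); (1|11)=+1, (7|11)=-1; sign (−1)^0·+1^1·-1^0 = +1.
(a,b)_2: α=0, β=-2; u≡3, v≡3 (mod 8); ε(u)ε(v)=1·1, αω(v)=0·1, βω(u)=-2·1; sum ≡ 1  ⇒  -1.
(a,b)_41: α=1, u≡11; β=0, v≡16 (mod 41); (11|41)=-1, (16|41)=+1; sign (−1)^0·-1^0·+1^1 = +1.
(a,b)_17: α=0, u≡11; β=1, v≡7 (mod 17); (11|17)=-1, (7|17)=-1; sign (−1)^0·-1^1·-1^0 = -1.
(a,b)_29: α=1, u≡15; β=0, v≡25 (mod 29); (15|29)=-1, (25|29)=+1; sign (−1)^0·-1^0·+1^1 = +1.
(27347, 187 / ℚ) ramifies at {2, 17}: a division algebra.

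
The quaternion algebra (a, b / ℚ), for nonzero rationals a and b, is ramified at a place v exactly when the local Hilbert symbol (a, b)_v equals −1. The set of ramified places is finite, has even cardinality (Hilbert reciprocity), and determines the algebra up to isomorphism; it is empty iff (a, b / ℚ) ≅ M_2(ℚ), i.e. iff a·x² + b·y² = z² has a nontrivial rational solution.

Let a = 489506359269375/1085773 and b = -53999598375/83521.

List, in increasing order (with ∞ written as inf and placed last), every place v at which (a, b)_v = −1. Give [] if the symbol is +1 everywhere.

Mod squares: a ≡ 63955203, b ≡ -664815. Check v ∈ {∞, 2, 3, 5, 7, 13, 17, 19, 23, 37, 41, 47}.
v=47: a=47^1·(≡15), b=47^1·(≡9) mod 47; (15|47)=-1, (9|47)=+1; (−1)^{1·1·23}·(-1)^1·(+1)^1 = +1.
v=17: a=17^-4·(≡13), b=17^-4·(≡13) mod 17; (13|17)=+1, (13|17)=+1; (−1)^{-4·-4·8}·(+1)^-4·(+1)^-4 = +1.
v=37: a=37^1·(≡36), b=37^0·(≡7) mod 37; (36|37)=+1, (7|37)=+1; (−1)^{1·0·18}·(+1)^0·(+1)^1 = +1.
v=2: v_2(a)=0, v_2(b)=0; units ≡ 3, 1 (mod 8); ε·ε+αω+βω = 1·0+0·0+0·1 ≡ 0  ⇒  (a,b)_2 = +1.
v=41: a=41^1·(≡3), b=41^1·(≡21) mod 41; (3|41)=-1, (21|41)=+1; (−1)^{1·1·20}·(-1)^1·(+1)^1 = -1.
v=7: a=7^2·(≡2), b=7^0·(≡3) mod 7; (2|7)=+1, (3|7)=-1; (−1)^{2·0·3}·(+1)^0·(-1)^2 = +1.
v=∞: 63955203 > 0 and -664815 < 0  ⇒  (a,b)_∞ = +1.
v=23: a=23^1·(≡5), b=23^1·(≡9) mod 23; (5|23)=-1, (9|23)=+1; (−1)^{1·1·11}·(-1)^1·(+1)^1 = +1.
v=13: a=13^-1·(≡5), b=13^0·(≡2) mod 13; (5|13)=-1, (2|13)=-1; (−1)^{-1·0·6}·(-1)^0·(-1)^-1 = -1.
v=19: a=19^2·(≡11), b=19^2·(≡14) mod 19; (11|19)=+1, (14|19)=-1; (−1)^{2·2·9}·(+1)^2·(-1)^2 = +1.
v=3: a=3^3·(≡2), b=3^3·(≡2) mod 3; (2|3)=-1, (2|3)=-1; (−1)^{3·3·1}·(-1)^3·(-1)^3 = -1.
v=5: a=5^4·(≡2), b=5^3·(≡3) mod 5; (2|5)=-1, (3|5)=-1; (−1)^{4·3·2}·(-1)^3·(-1)^4 = -1.
(63955203, -664815 / ℚ) ramifies at {3, 5, 13, 41}: a division algebra.

[3, 5, 13, 41]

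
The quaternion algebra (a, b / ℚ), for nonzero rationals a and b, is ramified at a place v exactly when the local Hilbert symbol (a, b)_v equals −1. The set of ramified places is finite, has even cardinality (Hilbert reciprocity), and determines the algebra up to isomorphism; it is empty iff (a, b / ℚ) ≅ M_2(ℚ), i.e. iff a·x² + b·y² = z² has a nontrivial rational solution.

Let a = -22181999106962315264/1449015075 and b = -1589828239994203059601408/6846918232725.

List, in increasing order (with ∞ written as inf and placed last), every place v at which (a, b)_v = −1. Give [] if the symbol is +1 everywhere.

(a, b) ≡ (-98642, -36593) mod (ℚ^×)²; places V = {2, 3, 5, 7, 17, 23, 31, 37, 43, ∞}.
(a,b)_∞: sgn(-98642)=−, sgn(-36593)=−, so -1.
(a,b)_23: α=0, u≡21; β=-1, v≡15 (mod 23); (21|23)=-1, (15|23)=-1; sign (−1)^0·-1^-1·-1^0 = -1.
(a,b)_5: α=-2, u≡2; β=-2, v≡3 (mod 5); (2|5)=-1, (3|5)=-1; sign (−1)^0·-1^-2·-1^-2 = +1.
(a,b)_17: α=4, u≡8; β=6, v≡4 (mod 17); (8|17)=+1, (4|17)=+1; sign (−1)^0·+1^6·+1^4 = +1.
(a,b)_7: α=6, u≡1; β=6, v≡6 (mod 7); (1|7)=+1, (6|7)=-1; sign (−1)^0·+1^6·-1^6 = +1.
(a,b)_31: α=3, u≡17; β=4, v≡1 (mod 31); (17|31)=-1, (1|31)=+1; sign (−1)^0·-1^4·+1^3 = +1.
(a,b)_2: α=11, β=14; u≡7, v≡7 (mod 8); ε(u)ε(v)=1·1, αω(v)=11·0, βω(u)=14·0; sum ≡ 1  ⇒  -1.
(a,b)_43: α=-3, u≡19; β=-5, v≡6 (mod 43); (19|43)=-1, (6|43)=+1; sign (−1)^1·-1^-5·+1^-3 = +1.
(a,b)_3: α=-6, u≡1; β=-4, v≡1 (mod 3); (1|3)=+1, (1|3)=+1; sign (−1)^0·+1^-4·+1^-6 = +1.
(a,b)_37: α=1, u≡24; β=1, v≡4 (mod 37); (24|37)=-1, (4|37)=+1; sign (−1)^0·-1^1·+1^1 = -1.
Ram(-98642, -36593) = {2, 23, 37, ∞}; no ℚ_2-point on the conic.

[2, 23, 37, inf]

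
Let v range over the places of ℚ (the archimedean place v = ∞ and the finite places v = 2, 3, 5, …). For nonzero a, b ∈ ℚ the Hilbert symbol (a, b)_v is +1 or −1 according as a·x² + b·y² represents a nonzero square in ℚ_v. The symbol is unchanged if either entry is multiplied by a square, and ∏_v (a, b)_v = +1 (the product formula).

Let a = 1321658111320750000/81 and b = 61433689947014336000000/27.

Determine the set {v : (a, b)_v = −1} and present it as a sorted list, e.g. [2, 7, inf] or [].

(a, b) ≡ (1363, 36379833) mod (ℚ^×)²; places V = {2, 3, 5, 7, 29, 31, 41, 47, ∞}.
(a,b)_5: α=6, u≡3; β=6, v≡2 (mod 5); (3|5)=-1, (2|5)=-1; sign (−1)^0·-1^6·-1^6 = +1.
(a,b)_2: α=4, β=12; u≡3, v≡1 (mod 8); ε(u)ε(v)=1·0, αω(v)=4·0, βω(u)=12·1; sum ≡ 0  ⇒  +1.
(a,b)_47: α=1, u≡43; β=1, v≡22 (mod 47); (43|47)=-1, (22|47)=-1; sign (−1)^1·-1^1·-1^1 = -1.
(a,b)_∞: sgn(1363)=+, sgn(36379833)=+, so +1.
(a,b)_7: α=4, u≡5; β=3, v≡2 (mod 7); (5|7)=-1, (2|7)=+1; sign (−1)^0·-1^3·+1^4 = -1.
(a,b)_3: α=-4, u≡1; β=-3, v≡2 (mod 3); (1|3)=+1, (2|3)=-1; sign (−1)^0·+1^-3·-1^-4 = +1.
(a,b)_41: α=2, u≡23; β=3, v≡10 (mod 41); (23|41)=+1, (10|41)=+1; sign (−1)^0·+1^3·+1^2 = +1.
(a,b)_29: α=1, u≡10; β=1, v≡16 (mod 29); (10|29)=-1, (16|29)=+1; sign (−1)^0·-1^1·+1^1 = -1.
(a,b)_31: α=2, u≡17; β=3, v≡16 (mod 31); (17|31)=-1, (16|31)=+1; sign (−1)^0·-1^3·+1^2 = -1.
Ram(1363, 36379833) = {7, 29, 31, 47}; no ℚ_7-point on the conic.

[7, 29, 31, 47]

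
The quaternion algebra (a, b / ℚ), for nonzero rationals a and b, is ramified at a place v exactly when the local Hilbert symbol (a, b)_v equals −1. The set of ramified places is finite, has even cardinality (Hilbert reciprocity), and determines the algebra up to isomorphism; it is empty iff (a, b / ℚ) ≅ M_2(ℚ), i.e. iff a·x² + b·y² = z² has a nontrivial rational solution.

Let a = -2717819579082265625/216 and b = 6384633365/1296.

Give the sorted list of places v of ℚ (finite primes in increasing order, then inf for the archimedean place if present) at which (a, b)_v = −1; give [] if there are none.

Mod squares: a ≡ -14790, b ≡ 146165. Check v ∈ {∞, 2, 3, 5, 11, 17, 19, 23, 29, 31, 41}.
v=11: a=11^2·(≡9), b=11^2·(≡8) mod 11; (9|11)=+1, (8|11)=-1; (−1)^{2·2·5}·(+1)^2·(-1)^2 = +1.
v=19: a=19^2·(≡7), b=19^2·(≡6) mod 19; (7|19)=+1, (6|19)=+1; (−1)^{2·2·9}·(+1)^2·(+1)^2 = +1.
v=2: v_2(a)=-3, v_2(b)=-4; units ≡ 5, 5 (mod 8); ε·ε+αω+βω = 0·0+-3·1+-4·1 ≡ 1  ⇒  (a,b)_2 = -1.
v=17: a=17^1·(≡12), b=17^0·(≡15) mod 17; (12|17)=-1, (15|17)=+1; (−1)^{1·0·8}·(-1)^0·(+1)^1 = +1.
v=3: a=3^-3·(≡2), b=3^-4·(≡2) mod 3; (2|3)=-1, (2|3)=-1; (−1)^{-3·-4·1}·(-1)^-4·(-1)^-3 = -1.
v=∞: -14790 < 0 and 146165 > 0  ⇒  (a,b)_∞ = +1.
v=5: a=5^7·(≡2), b=5^1·(≡3) mod 5; (2|5)=-1, (3|5)=-1; (−1)^{7·1·2}·(-1)^1·(-1)^7 = +1.
v=31: a=31^2·(≡7), b=31^1·(≡30) mod 31; (7|31)=+1, (30|31)=-1; (−1)^{2·1·15}·(+1)^1·(-1)^2 = +1.
v=29: a=29^1·(≡8), b=29^0·(≡9) mod 29; (8|29)=-1, (9|29)=+1; (−1)^{1·0·14}·(-1)^0·(+1)^1 = +1.
v=41: a=41^2·(≡28), b=41^1·(≡2) mod 41; (28|41)=-1, (2|41)=+1; (−1)^{2·1·20}·(-1)^1·(+1)^2 = -1.
v=23: a=23^0·(≡17), b=23^1·(≡15) mod 23; (17|23)=-1, (15|23)=-1; (−1)^{0·1·11}·(-1)^1·(-1)^0 = -1.
|Ram(-14790, 146165)| = 4, even; anisotropic at {2, 3, 23, 41}.

[2, 3, 23, 41]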